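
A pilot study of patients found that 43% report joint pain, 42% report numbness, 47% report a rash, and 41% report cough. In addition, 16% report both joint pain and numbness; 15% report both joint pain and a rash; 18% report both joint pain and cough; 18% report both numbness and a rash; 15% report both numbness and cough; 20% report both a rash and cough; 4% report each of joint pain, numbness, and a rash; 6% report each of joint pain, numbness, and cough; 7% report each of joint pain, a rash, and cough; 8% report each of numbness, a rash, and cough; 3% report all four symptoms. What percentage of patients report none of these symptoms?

7%

By inclusion-exclusion,
P(union) = 43 + 42 + 47 + 41 − 16 − 15 − 18 − 18 − 15 − 20 + 4 + 6 + 7 + 8 − 3 = 93%
P(none) = 100% − 93% = 7%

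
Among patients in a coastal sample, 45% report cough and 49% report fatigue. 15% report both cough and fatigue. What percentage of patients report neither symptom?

21%

Apply inclusion-exclusion:
P(union) = 45 + 49 − 15 = 79%
P(none) = 100% − 79% = 21%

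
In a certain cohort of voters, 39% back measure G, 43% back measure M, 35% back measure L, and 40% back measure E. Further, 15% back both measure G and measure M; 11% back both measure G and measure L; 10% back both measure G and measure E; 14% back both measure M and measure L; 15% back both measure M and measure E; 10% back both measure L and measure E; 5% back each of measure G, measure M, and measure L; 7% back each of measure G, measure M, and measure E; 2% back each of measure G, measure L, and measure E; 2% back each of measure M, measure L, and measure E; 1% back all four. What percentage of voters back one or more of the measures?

Inclusion–exclusion gives
P(≥1) = 39 + 43 + 35 + 40 − 15 − 11 − 10 − 14 − 15 − 10 + 5 + 7 + 2 + 2 − 1 = 97%

97%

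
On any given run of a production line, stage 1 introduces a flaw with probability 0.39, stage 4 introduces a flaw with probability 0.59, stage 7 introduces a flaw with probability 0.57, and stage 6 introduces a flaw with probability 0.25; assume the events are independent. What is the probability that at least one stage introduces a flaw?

P(none) = (1 − 0.39) × (1 − 0.59) × (1 − 0.57) × (1 − 0.25) = 0.61 × 0.41 × 0.43 × 0.75 = 0.08065725
P(at least one) = 1 − 0.08065725 = 0.91934275

0.91934275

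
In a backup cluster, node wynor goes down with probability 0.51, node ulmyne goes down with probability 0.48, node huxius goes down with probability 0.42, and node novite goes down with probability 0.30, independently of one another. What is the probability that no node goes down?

Since the events are independent, P(none) is the product of the individual non-occurrence probabilities.
P(none) = (1 − 0.51) × (1 − 0.48) × (1 − 0.42) × (1 − 0.30) = 0.49 × 0.52 × 0.58 × 0.70 = 0.1034488

0.1034488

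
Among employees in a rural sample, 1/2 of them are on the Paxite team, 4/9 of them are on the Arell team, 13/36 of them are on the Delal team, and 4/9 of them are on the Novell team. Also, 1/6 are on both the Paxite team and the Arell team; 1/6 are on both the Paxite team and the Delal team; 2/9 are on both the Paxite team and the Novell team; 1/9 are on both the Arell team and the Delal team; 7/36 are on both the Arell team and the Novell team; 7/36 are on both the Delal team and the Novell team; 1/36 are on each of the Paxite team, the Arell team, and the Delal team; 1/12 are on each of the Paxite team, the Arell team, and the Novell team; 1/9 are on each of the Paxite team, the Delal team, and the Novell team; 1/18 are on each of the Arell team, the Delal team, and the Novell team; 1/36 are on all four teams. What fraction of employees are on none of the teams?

P(union) = 1/2 + 4/9 + 13/36 + 4/9 − 1/6 − 1/6 − 2/9 − 1/9 − 7/36 − 7/36 + 1/36 + 1/12 + 1/9 + 1/18 − 1/36 = 17/18
P(none) = 1 − 17/18 = 1/18

1/18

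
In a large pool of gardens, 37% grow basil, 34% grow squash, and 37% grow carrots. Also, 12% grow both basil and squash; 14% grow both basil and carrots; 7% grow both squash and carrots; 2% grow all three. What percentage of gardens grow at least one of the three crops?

Apply inclusion-exclusion:
P(union) = 37 + 34 + 37 − 12 − 14 − 7 + 2 = 77%

77%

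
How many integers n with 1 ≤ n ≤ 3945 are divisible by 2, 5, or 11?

2510

Using inclusion–exclusion:
floor(3945/2) + floor(3945/5) + floor(3945/11) − floor(3945/10) − floor(3945/22) − floor(3945/55) + floor(3945/110) = 1972 + 789 + 358 − 394 − 179 − 71 + 35 = 2510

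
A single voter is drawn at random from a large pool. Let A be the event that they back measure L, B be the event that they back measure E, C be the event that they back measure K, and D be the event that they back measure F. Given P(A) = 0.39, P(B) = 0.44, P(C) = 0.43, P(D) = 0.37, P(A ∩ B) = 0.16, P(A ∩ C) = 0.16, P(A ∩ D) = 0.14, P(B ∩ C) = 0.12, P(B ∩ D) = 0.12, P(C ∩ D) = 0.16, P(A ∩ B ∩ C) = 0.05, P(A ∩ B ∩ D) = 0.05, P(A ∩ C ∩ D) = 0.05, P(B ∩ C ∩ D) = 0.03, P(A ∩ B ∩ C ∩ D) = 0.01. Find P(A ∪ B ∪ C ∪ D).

0.94

Using inclusion–exclusion:
P(A ∪ B ∪ C ∪ D) = 0.39 + 0.44 + 0.43 + 0.37 − 0.16 − 0.16 − 0.14 − 0.12 − 0.12 − 0.16 + 0.05 + 0.05 + 0.05 + 0.03 − 0.01 = 0.94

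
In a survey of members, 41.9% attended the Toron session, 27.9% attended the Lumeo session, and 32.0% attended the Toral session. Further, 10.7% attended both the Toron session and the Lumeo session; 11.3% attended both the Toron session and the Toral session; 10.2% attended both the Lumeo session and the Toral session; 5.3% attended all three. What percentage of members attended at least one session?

74.9%

Apply inclusion-exclusion:
P(union) = 41.9 + 27.9 + 32.0 − 10.7 − 11.3 − 10.2 + 5.3 = 74.9%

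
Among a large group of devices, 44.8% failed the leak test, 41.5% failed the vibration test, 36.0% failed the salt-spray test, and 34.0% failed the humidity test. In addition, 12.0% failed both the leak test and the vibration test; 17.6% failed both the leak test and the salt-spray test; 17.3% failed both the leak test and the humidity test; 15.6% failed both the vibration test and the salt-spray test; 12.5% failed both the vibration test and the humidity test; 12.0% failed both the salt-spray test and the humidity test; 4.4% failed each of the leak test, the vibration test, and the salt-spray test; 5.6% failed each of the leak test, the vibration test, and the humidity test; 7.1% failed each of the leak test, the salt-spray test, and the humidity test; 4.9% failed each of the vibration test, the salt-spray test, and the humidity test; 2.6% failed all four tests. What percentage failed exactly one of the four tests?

37.9%

Using the inclusion–exclusion count for exactly one event:
P(exactly one) = 44.8 + 41.5 + 36.0 + 34.0 − 2·12.0 − 2·17.6 − 2·17.3 − 2·15.6 − 2·12.5 − 2·12.0 + 3·4.4 + 3·5.6 + 3·7.1 + 3·4.9 − 4·2.6 = 37.9%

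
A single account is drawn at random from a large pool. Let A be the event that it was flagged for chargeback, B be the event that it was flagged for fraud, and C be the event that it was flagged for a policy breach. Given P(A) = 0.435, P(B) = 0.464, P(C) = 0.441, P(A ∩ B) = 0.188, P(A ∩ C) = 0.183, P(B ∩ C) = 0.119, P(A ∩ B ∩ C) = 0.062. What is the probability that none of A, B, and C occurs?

Apply inclusion-exclusion:
P(A ∪ B ∪ C) = 0.435 + 0.464 + 0.441 − 0.188 − 0.183 − 0.119 + 0.062 = 0.912
P(none) = 1 − 0.912 = 0.088

0.088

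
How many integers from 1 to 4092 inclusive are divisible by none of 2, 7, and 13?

By inclusion-exclusion,
⌊4092/2⌋ + ⌊4092/7⌋ + ⌊4092/13⌋ − ⌊4092/14⌋ − ⌊4092/26⌋ − ⌊4092/91⌋ + ⌊4092/182⌋ = 2046 + 584 + 314 − 292 − 157 − 44 + 22 = 2473
4092 − 2473 = 1619

1619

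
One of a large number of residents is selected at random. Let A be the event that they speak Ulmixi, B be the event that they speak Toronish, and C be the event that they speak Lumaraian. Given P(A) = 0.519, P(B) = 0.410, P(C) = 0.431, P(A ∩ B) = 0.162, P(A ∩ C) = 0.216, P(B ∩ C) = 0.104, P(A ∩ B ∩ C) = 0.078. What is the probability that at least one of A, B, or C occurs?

P(A ∪ B ∪ C) = 0.519 + 0.410 + 0.431 − 0.162 − 0.216 − 0.104 + 0.078 = 0.956

0.956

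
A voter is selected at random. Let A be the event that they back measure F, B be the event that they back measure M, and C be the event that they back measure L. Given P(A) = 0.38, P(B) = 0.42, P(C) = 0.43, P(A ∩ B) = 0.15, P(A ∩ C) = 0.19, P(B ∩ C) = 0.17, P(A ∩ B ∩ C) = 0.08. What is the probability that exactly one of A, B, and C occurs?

0.45

P(exactly one) = 0.38 + 0.42 + 0.43 − 2·0.15 − 2·0.19 − 2·0.17 + 3·0.08 = 0.45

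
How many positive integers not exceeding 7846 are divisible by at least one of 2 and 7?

4483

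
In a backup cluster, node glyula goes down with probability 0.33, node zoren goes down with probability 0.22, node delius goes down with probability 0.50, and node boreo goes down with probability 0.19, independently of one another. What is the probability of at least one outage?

0.788347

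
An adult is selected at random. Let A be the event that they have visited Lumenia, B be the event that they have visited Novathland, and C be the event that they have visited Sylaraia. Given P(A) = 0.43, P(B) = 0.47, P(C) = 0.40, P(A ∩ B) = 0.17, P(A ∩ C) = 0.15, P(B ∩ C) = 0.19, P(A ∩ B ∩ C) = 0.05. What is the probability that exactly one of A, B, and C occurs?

P(exactly one) = 0.43 + 0.47 + 0.40 − 2·0.17 − 2·0.15 − 2·0.19 + 3·0.05 = 0.43

0.43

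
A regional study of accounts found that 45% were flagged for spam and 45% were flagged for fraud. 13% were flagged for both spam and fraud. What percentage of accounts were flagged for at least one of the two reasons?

77%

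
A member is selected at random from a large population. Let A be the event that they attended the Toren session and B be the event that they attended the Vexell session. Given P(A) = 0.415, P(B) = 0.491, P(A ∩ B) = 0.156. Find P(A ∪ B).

P(A ∪ B) = 0.415 + 0.491 − 0.156 = 0.750

0.750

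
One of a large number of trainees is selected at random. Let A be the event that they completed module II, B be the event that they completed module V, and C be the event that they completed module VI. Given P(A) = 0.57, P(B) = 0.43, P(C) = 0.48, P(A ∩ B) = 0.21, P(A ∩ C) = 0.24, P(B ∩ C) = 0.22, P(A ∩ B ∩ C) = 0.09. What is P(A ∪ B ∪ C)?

By inclusion-exclusion,
P(A ∪ B ∪ C) = 0.57 + 0.43 + 0.48 − 0.21 − 0.24 − 0.22 + 0.09 = 0.90

0.90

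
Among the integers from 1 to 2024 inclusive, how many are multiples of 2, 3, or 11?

1012 + 674 + 184 − 337 − 92 − 61 + 30 = 1410

1410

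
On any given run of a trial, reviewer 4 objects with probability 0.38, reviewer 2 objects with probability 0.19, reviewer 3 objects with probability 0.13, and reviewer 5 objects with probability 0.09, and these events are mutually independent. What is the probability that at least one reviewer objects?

P(none) = (1 − 0.38) × (1 − 0.19) × (1 − 0.13) × (1 − 0.09) = 0.62 × 0.81 × 0.87 × 0.91 = 0.39759174
P(at least one) = 1 − 0.39759174 = 0.60240826

0.60240826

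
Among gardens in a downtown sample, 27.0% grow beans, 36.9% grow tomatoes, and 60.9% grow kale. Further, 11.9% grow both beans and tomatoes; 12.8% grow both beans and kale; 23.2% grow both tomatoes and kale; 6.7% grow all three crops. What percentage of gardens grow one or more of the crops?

83.6%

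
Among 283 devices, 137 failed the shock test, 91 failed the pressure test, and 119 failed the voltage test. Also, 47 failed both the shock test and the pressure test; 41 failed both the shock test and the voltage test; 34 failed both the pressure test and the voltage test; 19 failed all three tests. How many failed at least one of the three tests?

244

|at least one| = 137 + 91 + 119 − 47 − 41 − 34 + 19 = 244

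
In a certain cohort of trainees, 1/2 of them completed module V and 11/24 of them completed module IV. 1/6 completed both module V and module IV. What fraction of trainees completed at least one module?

P(at least one) = 1/2 + 11/24 − 1/6 = 19/24

19/24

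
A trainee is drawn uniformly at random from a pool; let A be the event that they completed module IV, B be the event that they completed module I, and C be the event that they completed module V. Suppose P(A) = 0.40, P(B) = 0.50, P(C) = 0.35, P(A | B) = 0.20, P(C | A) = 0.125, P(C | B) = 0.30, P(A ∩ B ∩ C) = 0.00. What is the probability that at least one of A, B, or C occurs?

0.95

P(A ∩ B) = P(B)·P(A|B) = 0.50 × 0.20 = 0.10
P(A ∩ C) = P(A)·P(C|A) = 0.40 × 0.125 = 0.05
P(B ∩ C) = P(B)·P(C|B) = 0.50 × 0.30 = 0.15
Inclusion–exclusion gives
P(A ∪ B ∪ C) = 0.40 + 0.50 + 0.35 − 0.10 − 0.05 − 0.15 + 0.00 = 0.95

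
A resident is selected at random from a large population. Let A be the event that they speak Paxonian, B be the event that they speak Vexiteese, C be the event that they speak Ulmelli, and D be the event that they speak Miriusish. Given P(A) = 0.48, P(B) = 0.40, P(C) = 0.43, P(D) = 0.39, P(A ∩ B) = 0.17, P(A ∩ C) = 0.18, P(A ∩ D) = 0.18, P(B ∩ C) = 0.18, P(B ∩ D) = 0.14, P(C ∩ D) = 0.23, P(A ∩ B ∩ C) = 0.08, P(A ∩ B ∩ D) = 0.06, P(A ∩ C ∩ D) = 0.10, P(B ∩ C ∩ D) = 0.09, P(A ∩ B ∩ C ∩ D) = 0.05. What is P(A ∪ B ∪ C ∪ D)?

Apply inclusion-exclusion:
P(A ∪ B ∪ C ∪ D) = 0.48 + 0.40 + 0.43 + 0.39 − 0.17 − 0.18 − 0.18 − 0.18 − 0.14 − 0.23 + 0.08 + 0.06 + 0.10 + 0.09 − 0.05 = 0.90

0.90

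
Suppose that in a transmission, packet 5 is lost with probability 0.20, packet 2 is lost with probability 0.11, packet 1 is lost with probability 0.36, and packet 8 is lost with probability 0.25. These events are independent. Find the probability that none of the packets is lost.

0.34176

P(none) = (1 − 0.20) × (1 − 0.11) × (1 − 0.36) × (1 − 0.25) = 0.80 × 0.89 × 0.64 × 0.75 = 0.34176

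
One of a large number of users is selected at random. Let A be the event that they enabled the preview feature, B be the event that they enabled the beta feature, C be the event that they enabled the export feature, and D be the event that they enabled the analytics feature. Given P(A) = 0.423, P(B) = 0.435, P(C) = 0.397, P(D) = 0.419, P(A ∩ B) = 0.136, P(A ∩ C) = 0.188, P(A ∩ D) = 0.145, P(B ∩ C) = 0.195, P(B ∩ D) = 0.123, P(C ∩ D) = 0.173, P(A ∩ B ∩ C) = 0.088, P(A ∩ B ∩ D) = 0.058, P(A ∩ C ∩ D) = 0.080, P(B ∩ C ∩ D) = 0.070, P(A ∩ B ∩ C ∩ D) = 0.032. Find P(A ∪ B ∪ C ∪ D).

0.978

By inclusion–exclusion:
P(A ∪ B ∪ C ∪ D) = 0.423 + 0.435 + 0.397 + 0.419 − 0.136 − 0.188 − 0.145 − 0.195 − 0.123 − 0.173 + 0.088 + 0.058 + 0.080 + 0.070 − 0.032 = 0.978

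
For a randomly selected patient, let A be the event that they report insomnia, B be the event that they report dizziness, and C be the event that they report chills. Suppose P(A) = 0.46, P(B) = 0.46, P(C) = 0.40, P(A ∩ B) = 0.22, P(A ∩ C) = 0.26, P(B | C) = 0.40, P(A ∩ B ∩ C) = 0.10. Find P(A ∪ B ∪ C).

P(B ∩ C) = P(C)·P(B|C) = 0.40 × 0.40 = 0.16
Inclusion–exclusion gives
P(A ∪ B ∪ C) = 0.46 + 0.46 + 0.40 − 0.22 − 0.26 − 0.16 + 0.10 = 0.78

0.78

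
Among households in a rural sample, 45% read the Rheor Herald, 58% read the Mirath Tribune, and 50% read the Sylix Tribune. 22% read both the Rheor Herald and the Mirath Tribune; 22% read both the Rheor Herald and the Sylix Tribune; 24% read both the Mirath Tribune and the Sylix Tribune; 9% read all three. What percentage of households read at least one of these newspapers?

94%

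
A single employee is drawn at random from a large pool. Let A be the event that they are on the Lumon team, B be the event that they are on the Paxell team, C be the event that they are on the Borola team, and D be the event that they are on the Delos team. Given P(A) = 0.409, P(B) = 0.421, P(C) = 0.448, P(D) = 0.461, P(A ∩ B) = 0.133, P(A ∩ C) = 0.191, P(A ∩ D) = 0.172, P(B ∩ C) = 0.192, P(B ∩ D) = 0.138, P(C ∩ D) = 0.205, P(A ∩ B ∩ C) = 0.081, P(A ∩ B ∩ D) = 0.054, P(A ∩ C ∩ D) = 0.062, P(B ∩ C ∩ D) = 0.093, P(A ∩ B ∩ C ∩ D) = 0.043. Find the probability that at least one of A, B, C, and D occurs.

By inclusion-exclusion,
P(A ∪ B ∪ C ∪ D) = 0.409 + 0.421 + 0.448 + 0.461 − 0.133 − 0.191 − 0.172 − 0.192 − 0.138 − 0.205 + 0.081 + 0.054 + 0.062 + 0.093 − 0.043 = 0.955

0.955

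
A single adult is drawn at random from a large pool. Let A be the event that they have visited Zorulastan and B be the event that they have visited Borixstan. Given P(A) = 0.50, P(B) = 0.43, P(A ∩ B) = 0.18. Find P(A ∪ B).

P(A ∪ B) = 0.50 + 0.43 − 0.18 = 0.75

0.75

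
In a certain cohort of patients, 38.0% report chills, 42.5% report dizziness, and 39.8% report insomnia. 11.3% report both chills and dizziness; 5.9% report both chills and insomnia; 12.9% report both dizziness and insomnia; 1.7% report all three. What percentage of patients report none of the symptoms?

By inclusion-exclusion,
P(≥1) = 38.0 + 42.5 + 39.8 − 11.3 − 5.9 − 12.9 + 1.7 = 91.9%
P(none) = 100% − 91.9% = 8.1%

8.1%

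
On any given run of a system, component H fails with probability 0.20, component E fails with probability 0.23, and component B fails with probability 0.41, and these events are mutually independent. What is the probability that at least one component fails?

0.63656

P(none) = (1 − 0.20) × (1 − 0.23) × (1 − 0.41) = 0.80 × 0.77 × 0.59 = 0.36344
P(at least one) = 1 − 0.36344 = 0.63656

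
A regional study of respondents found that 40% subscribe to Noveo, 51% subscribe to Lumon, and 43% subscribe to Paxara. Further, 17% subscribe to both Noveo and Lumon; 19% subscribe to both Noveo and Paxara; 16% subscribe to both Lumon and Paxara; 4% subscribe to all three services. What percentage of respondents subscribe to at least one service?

86%

By inclusion-exclusion,
P(union) = 40 + 51 + 43 − 17 − 19 − 16 + 4 = 86%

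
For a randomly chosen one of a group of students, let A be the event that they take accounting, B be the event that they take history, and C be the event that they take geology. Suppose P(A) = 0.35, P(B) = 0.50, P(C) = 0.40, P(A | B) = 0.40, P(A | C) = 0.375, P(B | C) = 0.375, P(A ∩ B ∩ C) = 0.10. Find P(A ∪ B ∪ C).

0.85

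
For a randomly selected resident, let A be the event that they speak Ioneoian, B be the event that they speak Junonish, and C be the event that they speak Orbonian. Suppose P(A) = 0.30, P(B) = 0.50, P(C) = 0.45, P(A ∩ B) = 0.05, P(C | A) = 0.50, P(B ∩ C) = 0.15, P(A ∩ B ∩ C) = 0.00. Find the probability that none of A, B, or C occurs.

P(A ∩ C) = P(A)·P(C|A) = 0.30 × 0.50 = 0.15
Apply inclusion-exclusion:
P(A ∪ B ∪ C) = 0.30 + 0.50 + 0.45 − 0.05 − 0.15 − 0.15 + 0.00 = 0.90
P(none) = 1 − 0.90 = 0.10

0.10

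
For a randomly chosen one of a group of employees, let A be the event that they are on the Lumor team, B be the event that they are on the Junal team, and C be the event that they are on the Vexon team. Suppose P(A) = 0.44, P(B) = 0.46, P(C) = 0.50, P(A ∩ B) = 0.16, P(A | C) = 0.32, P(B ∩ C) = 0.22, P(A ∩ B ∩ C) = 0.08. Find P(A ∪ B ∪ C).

0.94

P(A ∩ C) = P(C)·P(A|C) = 0.50 × 0.32 = 0.16
P(A ∪ B ∪ C) = 0.44 + 0.46 + 0.50 − 0.16 − 0.16 − 0.22 + 0.08 = 0.94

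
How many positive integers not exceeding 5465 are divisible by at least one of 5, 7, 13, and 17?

By inclusion-exclusion,
⌊5465/5⌋ + ⌊5465/7⌋ + ⌊5465/13⌋ + ⌊5465/17⌋ − ⌊5465/35⌋ − ⌊5465/65⌋ − ⌊5465/85⌋ − ⌊5465/91⌋ − ⌊5465/119⌋ − ⌊5465/221⌋ + ⌊5465/455⌋ + ⌊5465/595⌋ + ⌊5465/1105⌋ + ⌊5465/1547⌋ − ⌊5465/7735⌋ = 1093 + 780 + 420 + 321 − 156 − 84 − 64 − 60 − 45 − 24 + 12 + 9 + 4 + 3 − 0 = 2209

2209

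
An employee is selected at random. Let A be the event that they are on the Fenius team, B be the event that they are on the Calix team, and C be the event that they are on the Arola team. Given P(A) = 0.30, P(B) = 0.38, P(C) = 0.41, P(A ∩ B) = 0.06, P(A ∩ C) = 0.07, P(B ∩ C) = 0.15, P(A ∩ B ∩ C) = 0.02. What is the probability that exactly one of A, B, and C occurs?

P(exactly one) = 0.30 + 0.38 + 0.41 − 2·0.06 − 2·0.07 − 2·0.15 + 3·0.02 = 0.59

0.59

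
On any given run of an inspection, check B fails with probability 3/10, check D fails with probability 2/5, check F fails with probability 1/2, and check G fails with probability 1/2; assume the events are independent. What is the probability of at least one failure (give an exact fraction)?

P(none) = (1 − 3/10) × (1 − 2/5) × (1 − 1/2) × (1 − 1/2) = 7/10 × 3/5 × 1/2 × 1/2 = 21/200
P(at least one) = 1 − 21/200 = 179/200

179/200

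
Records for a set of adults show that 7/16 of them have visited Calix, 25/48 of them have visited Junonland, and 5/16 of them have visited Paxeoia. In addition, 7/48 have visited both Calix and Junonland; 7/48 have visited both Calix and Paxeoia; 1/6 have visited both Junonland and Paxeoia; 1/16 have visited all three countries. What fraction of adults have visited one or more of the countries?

7/8

P(union) = 7/16 + 25/48 + 5/16 − 7/48 − 7/48 − 1/6 + 1/16 = 7/8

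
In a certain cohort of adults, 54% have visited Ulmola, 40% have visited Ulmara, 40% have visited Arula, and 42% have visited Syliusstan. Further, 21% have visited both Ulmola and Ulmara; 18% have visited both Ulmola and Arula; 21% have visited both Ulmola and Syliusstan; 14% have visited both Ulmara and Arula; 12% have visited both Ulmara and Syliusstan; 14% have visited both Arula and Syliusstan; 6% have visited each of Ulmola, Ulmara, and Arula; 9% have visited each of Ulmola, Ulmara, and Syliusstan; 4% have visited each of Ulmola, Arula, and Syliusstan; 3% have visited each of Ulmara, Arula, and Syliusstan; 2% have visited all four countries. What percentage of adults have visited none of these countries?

4%

Using inclusion–exclusion:
P(union) = 54 + 40 + 40 + 42 − 21 − 18 − 21 − 14 − 12 − 14 + 6 + 9 + 4 + 3 − 2 = 96%
P(none) = 100% − 96% = 4%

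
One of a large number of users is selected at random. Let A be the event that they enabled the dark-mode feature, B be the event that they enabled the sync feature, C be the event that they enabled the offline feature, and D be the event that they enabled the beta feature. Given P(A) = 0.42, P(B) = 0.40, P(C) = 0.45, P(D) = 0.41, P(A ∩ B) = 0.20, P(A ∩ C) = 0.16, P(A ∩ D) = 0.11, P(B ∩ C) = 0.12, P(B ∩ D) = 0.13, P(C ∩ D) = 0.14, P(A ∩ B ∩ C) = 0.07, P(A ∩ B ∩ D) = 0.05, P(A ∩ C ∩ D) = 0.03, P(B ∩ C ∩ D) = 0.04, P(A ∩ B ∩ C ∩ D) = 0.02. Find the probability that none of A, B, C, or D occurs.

Apply inclusion-exclusion:
P(A ∪ B ∪ C ∪ D) = 0.42 + 0.40 + 0.45 + 0.41 − 0.20 − 0.16 − 0.11 − 0.12 − 0.13 − 0.14 + 0.07 + 0.05 + 0.03 + 0.04 − 0.02 = 0.99
P(none) = 1 − 0.99 = 0.01

0.01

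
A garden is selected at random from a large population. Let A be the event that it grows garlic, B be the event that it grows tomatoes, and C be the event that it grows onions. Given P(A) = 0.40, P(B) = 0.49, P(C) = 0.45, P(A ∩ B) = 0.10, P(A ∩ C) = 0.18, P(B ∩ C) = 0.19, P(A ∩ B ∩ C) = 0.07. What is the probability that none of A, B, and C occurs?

P(A ∪ B ∪ C) = 0.40 + 0.49 + 0.45 − 0.10 − 0.18 − 0.19 + 0.07 = 0.94
P(none) = 1 − 0.94 = 0.06

0.06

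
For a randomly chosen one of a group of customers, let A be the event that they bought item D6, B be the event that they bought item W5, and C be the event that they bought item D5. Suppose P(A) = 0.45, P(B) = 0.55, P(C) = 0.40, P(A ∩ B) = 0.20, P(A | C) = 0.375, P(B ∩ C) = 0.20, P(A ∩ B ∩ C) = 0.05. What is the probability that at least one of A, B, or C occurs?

P(A ∩ C) = P(C)·P(A|C) = 0.40 × 0.375 = 0.15
P(A ∪ B ∪ C) = 0.45 + 0.55 + 0.40 − 0.20 − 0.15 − 0.20 + 0.05 = 0.90

0.90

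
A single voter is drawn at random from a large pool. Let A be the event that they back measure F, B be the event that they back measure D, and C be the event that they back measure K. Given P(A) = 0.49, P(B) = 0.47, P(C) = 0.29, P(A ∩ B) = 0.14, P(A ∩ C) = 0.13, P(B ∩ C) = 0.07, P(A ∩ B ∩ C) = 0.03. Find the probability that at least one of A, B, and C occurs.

0.94

P(A ∪ B ∪ C) = 0.49 + 0.47 + 0.29 − 0.14 − 0.13 − 0.07 + 0.03 = 0.94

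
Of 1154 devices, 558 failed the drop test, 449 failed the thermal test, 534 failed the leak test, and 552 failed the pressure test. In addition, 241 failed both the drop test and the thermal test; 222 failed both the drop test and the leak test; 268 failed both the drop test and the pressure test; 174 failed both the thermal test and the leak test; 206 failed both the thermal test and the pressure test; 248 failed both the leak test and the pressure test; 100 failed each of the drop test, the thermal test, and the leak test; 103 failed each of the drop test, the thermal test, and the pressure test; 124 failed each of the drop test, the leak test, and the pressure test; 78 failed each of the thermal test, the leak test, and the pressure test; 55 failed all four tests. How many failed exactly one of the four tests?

Using the inclusion–exclusion count for exactly one event:
|exactly one| = 558 + 449 + 534 + 552 − 2·241 − 2·222 − 2·268 − 2·174 − 2·206 − 2·248 + 3·100 + 3·103 + 3·124 + 3·78 − 4·55 = 370

370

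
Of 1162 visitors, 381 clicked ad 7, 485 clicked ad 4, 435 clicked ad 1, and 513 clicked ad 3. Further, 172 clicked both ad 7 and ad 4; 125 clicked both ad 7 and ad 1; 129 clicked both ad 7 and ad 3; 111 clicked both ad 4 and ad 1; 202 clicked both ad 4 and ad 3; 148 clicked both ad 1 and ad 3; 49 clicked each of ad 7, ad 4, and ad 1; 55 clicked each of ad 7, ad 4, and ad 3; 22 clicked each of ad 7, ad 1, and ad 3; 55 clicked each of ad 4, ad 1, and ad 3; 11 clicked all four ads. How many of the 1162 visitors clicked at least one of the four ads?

N(≥1) = 381 + 485 + 435 + 513 − 172 − 125 − 129 − 111 − 202 − 148 + 49 + 55 + 22 + 55 − 11 = 1097

1097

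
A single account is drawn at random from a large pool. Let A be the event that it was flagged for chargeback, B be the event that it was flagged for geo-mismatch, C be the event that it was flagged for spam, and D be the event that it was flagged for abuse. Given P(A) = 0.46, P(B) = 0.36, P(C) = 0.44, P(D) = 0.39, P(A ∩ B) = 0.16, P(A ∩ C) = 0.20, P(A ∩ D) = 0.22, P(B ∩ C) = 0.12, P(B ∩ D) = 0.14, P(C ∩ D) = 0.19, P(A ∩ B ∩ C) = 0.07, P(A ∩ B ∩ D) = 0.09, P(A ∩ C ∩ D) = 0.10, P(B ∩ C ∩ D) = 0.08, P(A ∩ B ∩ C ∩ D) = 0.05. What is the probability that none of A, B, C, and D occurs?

0.09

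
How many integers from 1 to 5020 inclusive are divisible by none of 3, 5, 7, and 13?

Using inclusion–exclusion:
floor(5020/3) + floor(5020/5) + floor(5020/7) + floor(5020/13) − floor(5020/15) − floor(5020/21) − floor(5020/39) − floor(5020/35) − floor(5020/65) − floor(5020/91) + floor(5020/105) + floor(5020/195) + floor(5020/273) + floor(5020/455) − floor(5020/1365) = 1673 + 1004 + 717 + 386 − 334 − 239 − 128 − 143 − 77 − 55 + 47 + 25 + 18 + 11 − 3 = 2902
5020 − 2902 = 2118

2118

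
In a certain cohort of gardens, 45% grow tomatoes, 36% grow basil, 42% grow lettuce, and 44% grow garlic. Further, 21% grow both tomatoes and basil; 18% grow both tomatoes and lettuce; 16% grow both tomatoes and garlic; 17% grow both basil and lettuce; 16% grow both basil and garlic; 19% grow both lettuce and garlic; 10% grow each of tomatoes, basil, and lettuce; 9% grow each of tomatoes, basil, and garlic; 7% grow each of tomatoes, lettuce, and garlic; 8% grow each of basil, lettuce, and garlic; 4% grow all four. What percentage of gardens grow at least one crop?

By inclusion-exclusion,
P(≥1) = 45 + 36 + 42 + 44 − 21 − 18 − 16 − 17 − 16 − 19 + 10 + 9 + 7 + 8 − 4 = 90%

90%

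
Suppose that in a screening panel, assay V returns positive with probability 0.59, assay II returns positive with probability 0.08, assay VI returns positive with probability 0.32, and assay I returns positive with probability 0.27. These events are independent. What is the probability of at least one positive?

0.81275792

Since the events are independent, P(none) is the product of the individual non-occurrence probabilities.
P(none) = (1 − 0.59) × (1 − 0.08) × (1 − 0.32) × (1 − 0.27) = 0.41 × 0.92 × 0.68 × 0.73 = 0.18724208
P(at least one) = 1 − 0.18724208 = 0.81275792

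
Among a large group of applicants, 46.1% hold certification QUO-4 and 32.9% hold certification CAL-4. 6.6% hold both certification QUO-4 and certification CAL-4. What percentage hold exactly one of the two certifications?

65.8%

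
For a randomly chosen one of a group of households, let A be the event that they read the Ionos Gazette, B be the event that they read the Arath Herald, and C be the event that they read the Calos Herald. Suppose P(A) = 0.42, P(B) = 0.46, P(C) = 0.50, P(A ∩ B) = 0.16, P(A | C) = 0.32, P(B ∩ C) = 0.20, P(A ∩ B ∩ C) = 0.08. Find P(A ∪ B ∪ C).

P(A ∩ C) = P(C)·P(A|C) = 0.50 × 0.32 = 0.16
P(A ∪ B ∪ C) = 0.42 + 0.46 + 0.50 − 0.16 − 0.16 − 0.20 + 0.08 = 0.94

0.94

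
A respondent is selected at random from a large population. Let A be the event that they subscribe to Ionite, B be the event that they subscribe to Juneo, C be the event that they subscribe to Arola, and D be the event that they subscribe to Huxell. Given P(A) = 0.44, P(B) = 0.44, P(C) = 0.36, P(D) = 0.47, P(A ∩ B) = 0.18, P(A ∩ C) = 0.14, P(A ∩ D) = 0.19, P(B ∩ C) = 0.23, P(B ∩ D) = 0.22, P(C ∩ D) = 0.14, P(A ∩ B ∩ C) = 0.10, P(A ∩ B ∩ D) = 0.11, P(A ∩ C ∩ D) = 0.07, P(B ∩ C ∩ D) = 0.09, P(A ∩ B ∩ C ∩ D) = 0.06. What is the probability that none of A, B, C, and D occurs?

0.08

By inclusion–exclusion:
P(A ∪ B ∪ C ∪ D) = 0.44 + 0.44 + 0.36 + 0.47 − 0.18 − 0.14 − 0.19 − 0.23 − 0.22 − 0.14 + 0.10 + 0.11 + 0.07 + 0.09 − 0.06 = 0.92
P(none) = 1 − 0.92 = 0.08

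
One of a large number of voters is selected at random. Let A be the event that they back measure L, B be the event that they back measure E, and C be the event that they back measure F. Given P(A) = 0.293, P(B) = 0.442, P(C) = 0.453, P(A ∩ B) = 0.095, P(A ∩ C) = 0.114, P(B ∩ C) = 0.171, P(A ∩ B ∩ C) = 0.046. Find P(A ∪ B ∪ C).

0.854

Using inclusion–exclusion:
P(A ∪ B ∪ C) = 0.293 + 0.442 + 0.453 − 0.095 − 0.114 − 0.171 + 0.046 = 0.854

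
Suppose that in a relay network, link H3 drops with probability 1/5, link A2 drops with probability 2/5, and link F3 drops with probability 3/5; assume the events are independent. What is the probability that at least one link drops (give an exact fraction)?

101/125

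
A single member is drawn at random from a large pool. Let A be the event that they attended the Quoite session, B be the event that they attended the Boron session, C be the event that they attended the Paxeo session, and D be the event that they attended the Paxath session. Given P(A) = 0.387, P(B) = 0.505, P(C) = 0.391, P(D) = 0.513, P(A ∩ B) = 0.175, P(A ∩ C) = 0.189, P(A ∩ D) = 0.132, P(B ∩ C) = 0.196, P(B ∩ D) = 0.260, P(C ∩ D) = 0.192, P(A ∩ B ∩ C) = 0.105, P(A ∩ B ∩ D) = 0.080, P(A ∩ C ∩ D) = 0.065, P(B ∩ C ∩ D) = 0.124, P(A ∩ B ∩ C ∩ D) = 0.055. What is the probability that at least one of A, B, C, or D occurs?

Inclusion–exclusion gives
P(A ∪ B ∪ C ∪ D) = 0.387 + 0.505 + 0.391 + 0.513 − 0.175 − 0.189 − 0.132 − 0.196 − 0.260 − 0.192 + 0.105 + 0.080 + 0.065 + 0.124 − 0.055 = 0.971

0.971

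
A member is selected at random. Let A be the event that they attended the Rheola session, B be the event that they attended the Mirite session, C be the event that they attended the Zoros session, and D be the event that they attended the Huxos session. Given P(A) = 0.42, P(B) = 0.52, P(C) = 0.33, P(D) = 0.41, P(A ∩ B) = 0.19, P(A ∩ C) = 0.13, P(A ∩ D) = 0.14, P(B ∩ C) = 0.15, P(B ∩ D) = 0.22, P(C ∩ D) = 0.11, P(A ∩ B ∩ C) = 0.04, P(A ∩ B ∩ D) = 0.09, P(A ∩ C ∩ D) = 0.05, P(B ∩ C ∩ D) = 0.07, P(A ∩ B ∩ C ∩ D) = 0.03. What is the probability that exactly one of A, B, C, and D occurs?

0.43

P(exactly one) = 0.42 + 0.52 + 0.33 + 0.41 − 2·0.19 − 2·0.13 − 2·0.14 − 2·0.15 − 2·0.22 − 2·0.11 + 3·0.04 + 3·0.09 + 3·0.05 + 3·0.07 − 4·0.03 = 0.43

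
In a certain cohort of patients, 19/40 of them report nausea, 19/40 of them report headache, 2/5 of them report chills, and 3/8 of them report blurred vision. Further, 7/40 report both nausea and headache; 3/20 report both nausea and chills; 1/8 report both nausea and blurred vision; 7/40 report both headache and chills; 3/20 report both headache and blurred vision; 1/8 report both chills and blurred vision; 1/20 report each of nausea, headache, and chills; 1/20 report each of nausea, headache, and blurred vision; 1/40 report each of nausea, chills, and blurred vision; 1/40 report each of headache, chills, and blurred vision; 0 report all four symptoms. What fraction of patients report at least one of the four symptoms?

By inclusion–exclusion:
P(at least one) = 19/40 + 19/40 + 2/5 + 3/8 − 7/40 − 3/20 − 1/8 − 7/40 − 3/20 − 1/8 + 1/20 + 1/20 + 1/40 + 1/40 − 0 = 39/40

39/40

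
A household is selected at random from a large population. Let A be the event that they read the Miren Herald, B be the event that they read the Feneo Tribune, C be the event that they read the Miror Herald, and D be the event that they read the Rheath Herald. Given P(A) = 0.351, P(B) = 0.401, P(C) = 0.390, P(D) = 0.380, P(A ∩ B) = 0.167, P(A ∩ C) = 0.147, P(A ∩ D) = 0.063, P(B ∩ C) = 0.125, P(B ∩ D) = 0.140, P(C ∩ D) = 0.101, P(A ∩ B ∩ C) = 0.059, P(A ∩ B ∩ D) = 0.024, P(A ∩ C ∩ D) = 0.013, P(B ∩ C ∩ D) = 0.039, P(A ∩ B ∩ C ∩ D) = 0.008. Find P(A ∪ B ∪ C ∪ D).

0.906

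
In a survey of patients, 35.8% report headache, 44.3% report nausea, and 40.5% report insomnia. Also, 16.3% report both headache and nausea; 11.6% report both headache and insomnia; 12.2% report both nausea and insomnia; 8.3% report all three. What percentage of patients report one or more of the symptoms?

88.8%

By inclusion–exclusion:
P(≥1) = 35.8 + 44.3 + 40.5 − 16.3 − 11.6 − 12.2 + 8.3 = 88.8%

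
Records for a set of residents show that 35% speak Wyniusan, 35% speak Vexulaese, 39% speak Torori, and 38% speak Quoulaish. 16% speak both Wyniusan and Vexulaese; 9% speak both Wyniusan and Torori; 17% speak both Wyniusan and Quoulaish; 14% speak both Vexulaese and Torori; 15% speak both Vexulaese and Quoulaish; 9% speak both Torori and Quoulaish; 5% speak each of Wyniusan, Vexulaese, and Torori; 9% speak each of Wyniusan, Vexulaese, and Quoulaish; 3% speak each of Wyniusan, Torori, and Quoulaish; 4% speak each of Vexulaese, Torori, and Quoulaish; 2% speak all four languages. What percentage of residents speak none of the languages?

Apply inclusion-exclusion:
P(at least one) = 35 + 35 + 39 + 38 − 16 − 9 − 17 − 14 − 15 − 9 + 5 + 9 + 3 + 4 − 2 = 86%
P(none) = 100% − 86% = 14%

14%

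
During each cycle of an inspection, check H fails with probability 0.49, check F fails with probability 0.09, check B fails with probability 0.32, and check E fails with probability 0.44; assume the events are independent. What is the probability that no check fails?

0.17672928

P(none) = (1 − 0.49) × (1 − 0.09) × (1 − 0.32) × (1 − 0.44) = 0.51 × 0.91 × 0.68 × 0.56 = 0.17672928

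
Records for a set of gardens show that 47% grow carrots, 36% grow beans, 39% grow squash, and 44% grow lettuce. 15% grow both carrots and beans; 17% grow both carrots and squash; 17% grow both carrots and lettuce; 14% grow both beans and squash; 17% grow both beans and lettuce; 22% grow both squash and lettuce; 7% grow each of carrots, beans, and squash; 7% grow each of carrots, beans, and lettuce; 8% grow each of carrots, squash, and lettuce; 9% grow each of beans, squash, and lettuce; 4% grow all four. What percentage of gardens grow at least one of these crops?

By inclusion-exclusion,
P(≥1) = 47 + 36 + 39 + 44 − 15 − 17 − 17 − 14 − 17 − 22 + 7 + 7 + 8 + 9 − 4 = 91%

91%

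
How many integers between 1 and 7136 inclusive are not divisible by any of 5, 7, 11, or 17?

1427 + 1019 + 648 + 419 − 203 − 129 − 83 − 92 − 59 − 38 + 18 + 11 + 7 + 5 − 1 = 2949
7136 − 2949 = 4187

4187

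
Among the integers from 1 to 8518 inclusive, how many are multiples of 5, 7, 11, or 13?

3616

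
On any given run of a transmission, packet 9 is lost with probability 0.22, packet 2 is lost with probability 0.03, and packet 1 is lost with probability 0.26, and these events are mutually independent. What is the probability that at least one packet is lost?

P(none) = (1 − 0.22) × (1 − 0.03) × (1 − 0.26) = 0.78 × 0.97 × 0.74 = 0.559884
P(at least one) = 1 − 0.559884 = 0.440116

0.440116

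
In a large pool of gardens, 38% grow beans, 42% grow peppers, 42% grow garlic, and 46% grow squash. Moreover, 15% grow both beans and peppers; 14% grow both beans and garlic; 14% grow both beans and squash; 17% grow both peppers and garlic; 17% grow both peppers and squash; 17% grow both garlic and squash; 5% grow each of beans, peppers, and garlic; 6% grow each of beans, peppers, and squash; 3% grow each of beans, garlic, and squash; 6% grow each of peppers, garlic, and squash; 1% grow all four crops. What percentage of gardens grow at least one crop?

93%

Using inclusion–exclusion:
P(union) = 38 + 42 + 42 + 46 − 15 − 14 − 14 − 17 − 17 − 17 + 5 + 6 + 3 + 6 − 1 = 93%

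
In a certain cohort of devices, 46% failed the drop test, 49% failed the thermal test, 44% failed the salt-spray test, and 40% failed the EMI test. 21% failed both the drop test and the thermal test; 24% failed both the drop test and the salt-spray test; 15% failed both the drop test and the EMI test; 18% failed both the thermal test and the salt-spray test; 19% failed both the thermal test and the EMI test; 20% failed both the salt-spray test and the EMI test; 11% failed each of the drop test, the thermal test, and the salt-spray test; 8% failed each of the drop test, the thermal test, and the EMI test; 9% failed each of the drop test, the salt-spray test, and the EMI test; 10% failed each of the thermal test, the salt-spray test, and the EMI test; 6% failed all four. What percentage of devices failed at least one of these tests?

P(at least one) = 46 + 49 + 44 + 40 − 21 − 24 − 15 − 18 − 19 − 20 + 11 + 8 + 9 + 10 − 6 = 94%

94%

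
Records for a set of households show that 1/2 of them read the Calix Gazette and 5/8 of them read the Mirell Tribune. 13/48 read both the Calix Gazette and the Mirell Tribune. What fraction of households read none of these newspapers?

P(≥1) = 1/2 + 5/8 − 13/48 = 41/48
P(none) = 1 − 41/48 = 7/48

7/48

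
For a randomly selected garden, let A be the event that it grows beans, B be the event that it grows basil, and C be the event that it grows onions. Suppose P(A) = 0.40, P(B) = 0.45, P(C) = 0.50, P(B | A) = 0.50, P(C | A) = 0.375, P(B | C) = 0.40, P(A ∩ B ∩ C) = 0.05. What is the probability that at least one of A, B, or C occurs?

P(A ∩ B) = P(A)·P(B|A) = 0.40 × 0.50 = 0.20
P(A ∩ C) = P(A)·P(C|A) = 0.40 × 0.375 = 0.15
P(B ∩ C) = P(C)·P(B|C) = 0.50 × 0.40 = 0.20
P(A ∪ B ∪ C) = 0.40 + 0.45 + 0.50 − 0.20 − 0.15 − 0.20 + 0.05 = 0.85

0.85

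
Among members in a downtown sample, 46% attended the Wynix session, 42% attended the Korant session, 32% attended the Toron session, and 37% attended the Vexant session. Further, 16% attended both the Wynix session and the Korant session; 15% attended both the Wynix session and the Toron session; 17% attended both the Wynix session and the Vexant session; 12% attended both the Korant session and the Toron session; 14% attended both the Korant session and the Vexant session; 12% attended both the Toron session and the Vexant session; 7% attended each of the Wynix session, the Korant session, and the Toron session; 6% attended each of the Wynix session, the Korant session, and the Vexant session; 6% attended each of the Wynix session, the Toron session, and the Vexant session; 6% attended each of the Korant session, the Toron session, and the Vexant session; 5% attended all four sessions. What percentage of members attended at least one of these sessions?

91%

P(at least one) = 46 + 42 + 32 + 37 − 16 − 15 − 17 − 12 − 14 − 12 + 7 + 6 + 6 + 6 − 5 = 91%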